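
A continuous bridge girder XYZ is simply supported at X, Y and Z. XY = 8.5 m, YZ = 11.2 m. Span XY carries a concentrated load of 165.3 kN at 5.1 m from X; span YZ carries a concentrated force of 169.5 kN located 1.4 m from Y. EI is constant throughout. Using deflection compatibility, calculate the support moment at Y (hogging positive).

Take M_Y as the redundant. Released structure: two simple spans XY and YZ with a hinge at Y.
End slopes at the hinge Y, treating each span as simply supported:
  span XY: point load 165.3 at a = 5.1: Pab(L + a)/(6LEI) = 764.3/EI
  span YZ: point load 169.5 at a = 1.4: Pab(L + b)/(6LEI) = 726.7/EI
  relative rotation θ_0 = (764.3 + 726.7)/EI = 1491/EI
A unit hogging moment at Y produces rotation L₁/(3EI) + L₂/(3EI) = 6.567/EI.
Slope continuity at Y: θ_0 = M_Y·6.567/EI, so M_Y = 1491/6.567 = 227.1 kN·m (hogging).

M_Y = 227.1 kN·m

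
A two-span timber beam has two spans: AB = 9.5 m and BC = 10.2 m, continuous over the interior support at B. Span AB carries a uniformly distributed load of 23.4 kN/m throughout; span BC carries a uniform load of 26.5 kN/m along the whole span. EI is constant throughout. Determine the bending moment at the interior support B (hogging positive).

Release continuity at B by inserting a hinge; the redundant is the internal moment M_B. The primary structure is two simply-supported spans AB and BC.
End slopes at the hinge B, treating each span as simply supported:
  span AB: UDL 23.4: wL³/(24EI) = 835.9/EI
  span BC: UDL 26.5: wL³/(24EI) = 1172/EI
  relative rotation θ_0 = (835.9 + 1172)/EI = 2008/EI
A unit hogging moment at B produces rotation L₁/(3EI) + L₂/(3EI) = 6.567/EI.
Compatibility: M_B·(L₁+L₂)/(3EI) = θ_0, giving M_B = 305.7 kN·m (hogging).

M_B = 305.7 kN·m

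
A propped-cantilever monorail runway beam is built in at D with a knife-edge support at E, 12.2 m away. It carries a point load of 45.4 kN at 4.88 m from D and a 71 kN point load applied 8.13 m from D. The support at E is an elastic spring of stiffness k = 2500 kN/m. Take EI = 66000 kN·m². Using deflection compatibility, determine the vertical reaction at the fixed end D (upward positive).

Choose R_E as the redundant. The primary structure is the cantilever fixed at D.
Deflection at E on the released cantilever, summing each load's contribution:
  point load 45.4 at a = 4.88: Pa²(3L − a)/(6EI) = 5716/EI
  point load 71 at a = 8.13: Pa²(3L − a)/(6EI) = 22268/EI
  δ_0 = 27984/EI
Tip deflection under a unit load at E: L³/(3EI) = 605.3/EI.
With EI = 66000 kN·m²: δ_0 = 0.42399 m and δ_{EE} = 0.009171 m/kN.
Compatibility — the spring shortens by R_E/k under the reaction it provides: δ_0 − R_E·δ_{EE} = R_E/k. With 1/k = 0.0004 m/kN, R_E = δ_0 / (δ_{EE} + 1/k) = 0.42399 / (0.009171 + 0.0004) = 44.3 kN.
Vertical equilibrium: R_D = ΣP − R_E = 116.4 − 44.3 = 72.1 kN.

R_D = 72.1 kN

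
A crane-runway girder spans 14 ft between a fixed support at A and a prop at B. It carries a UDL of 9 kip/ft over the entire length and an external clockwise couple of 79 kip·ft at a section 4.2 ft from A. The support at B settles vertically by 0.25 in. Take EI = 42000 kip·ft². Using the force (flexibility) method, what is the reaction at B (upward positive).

Remove the prop at B; the released (primary) structure is a cantilever built in at A.
Free-end deflection of the primary structure under the applied loading (downward +):
  UDL 9: wL⁴/(8EI) = 43218/EI
  clockwise couple 79 at a = 4.2: M₀a(2L − a)/(2EI) = 3948/EI
  δ_0 = 47166/EI
Flexibility coefficient — unit upward force at B: δ_{BB} = L³/(3EI) = 914.7/EI.
With EI = 42000 kip·ft²: δ_0 = 1.123 ft and δ_{BB} = 0.021778 ft/kip.
Compatibility — the beam at B must follow the support down by 0.02083 ft: δ_0 − R_B·δ_{BB} = 0.02083, so R_B = (1.123 − 0.02083)/0.021778 = 50.61 kip.

R_B = 50.61 kip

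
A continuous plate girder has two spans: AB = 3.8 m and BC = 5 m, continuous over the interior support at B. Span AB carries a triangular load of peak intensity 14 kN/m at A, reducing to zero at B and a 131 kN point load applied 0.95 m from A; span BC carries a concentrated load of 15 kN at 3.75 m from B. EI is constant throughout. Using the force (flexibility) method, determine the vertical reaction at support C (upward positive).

R_C = 4.195 kN

Release continuity at B by inserting a hinge; the redundant is the internal moment M_B. The primary structure is two simply-supported spans AB and BC.
Rotations at B on the released spans (each span's end-slope, ×1/EI):
  span AB: triangular load, peak 14: 7w₀L³/(360EI) = 14.94/EI
  span AB: point load 131 at a = 0.95: Pab(L + a)/(6LEI) = 73.89/EI
  span BC: point load 15 at a = 3.75: Pab(L + b)/(6LEI) = 14.65/EI
  relative rotation θ_0 = (88.83 + 14.65)/EI = 103.5/EI
A unit hogging moment at B produces rotation L₁/(3EI) + L₂/(3EI) = 2.933/EI.
Compatibility: M_B·(L₁+L₂)/(3EI) = θ_0, giving M_B = 35.28 kN·m (hogging).
Span BC, ΣM about C: R_B^{BC}·5 = 18.75 + 35.28, so R_B^{BC} = 10.81 kN and R_C = 15 − 10.81 = 4.195 kN.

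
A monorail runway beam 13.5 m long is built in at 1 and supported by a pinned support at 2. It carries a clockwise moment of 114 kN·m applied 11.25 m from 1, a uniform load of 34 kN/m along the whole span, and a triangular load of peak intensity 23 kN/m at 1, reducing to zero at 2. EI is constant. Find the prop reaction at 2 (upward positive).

R_2 = 215.5 kN

Remove the prop at 2; the released (primary) structure is a cantilever built in at 1.
Deflection at 2 on the released cantilever, summing each load's contribution:
  clockwise couple 114 at a = 11.25: M₀a(2L − a)/(2EI) = 10100/EI
  UDL 34: wL⁴/(8EI) = 141164/EI
  triangular load, peak 23 at the fixed end: w₀L⁴/(30EI) = 25465/EI
  δ_0 = 176729/EI
Tip deflection under a unit load at 2: L³/(3EI) = 820.1/EI.
The prop prevents deflection at 2: R_2 = δ_0/δ_{22} = 176729/820.1 = 215.5 kN.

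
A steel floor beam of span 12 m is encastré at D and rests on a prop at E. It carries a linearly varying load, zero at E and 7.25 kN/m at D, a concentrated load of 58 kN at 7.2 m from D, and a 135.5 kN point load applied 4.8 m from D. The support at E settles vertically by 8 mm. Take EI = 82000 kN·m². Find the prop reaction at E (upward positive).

Take the reaction at E as the redundant and release it; the primary structure is a cantilever fixed at D.
Free-end deflection of the primary structure under the applied loading (downward +):
  triangular load, peak 7.25 at the fixed end: w₀L⁴/(30EI) = 5011/EI
  point load 58 at a = 7.2: Pa²(3L − a)/(6EI) = 14432/EI
  point load 135.5 at a = 4.8: Pa²(3L − a)/(6EI) = 16234/EI
  δ_0 = 35677/EI
Tip deflection under a unit load at E: L³/(3EI) = 576/EI.
With EI = 82000 kN·m²: δ_0 = 0.43509 m and δ_{EE} = 0.007024 m/kN.
Compatibility — the beam at E must follow the support down by 0.008 m: δ_0 − R_E·δ_{EE} = 0.008, so R_E = (0.43509 − 0.008)/0.007024 = 60.8 kN.

R_E = 60.8 kN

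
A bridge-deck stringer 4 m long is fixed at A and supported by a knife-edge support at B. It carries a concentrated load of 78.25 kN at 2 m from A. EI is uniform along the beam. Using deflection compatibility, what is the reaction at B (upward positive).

R_B = 24.45 kN

Take the reaction at B as the redundant and release it; the primary structure is a cantilever fixed at A.
Deflection at B on the released cantilever, summing each load's contribution:
  point load 78.25 at a = 2: Pa²(3L − a)/(6EI) = 521.7/EI
Tip deflection under a unit load at B: L³/(3EI) = 21.33/EI.
The prop prevents deflection at B: R_B = δ_0/δ_{BB} = 521.7/21.33 = 24.45 kN.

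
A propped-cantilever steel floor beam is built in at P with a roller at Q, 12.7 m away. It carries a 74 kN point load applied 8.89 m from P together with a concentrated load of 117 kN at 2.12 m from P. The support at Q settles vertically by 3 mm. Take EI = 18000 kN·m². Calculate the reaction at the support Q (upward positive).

R_Q = 46.24 kN

Choose R_Q as the redundant. The primary structure is the cantilever fixed at P.
Free-end deflection of the primary structure under the applied loading (downward +):
  point load 74 at a = 8.89: Pa²(3L − a)/(6EI) = 28472/EI
  point load 117 at a = 2.12: Pa²(3L − a)/(6EI) = 3153/EI
  δ_0 = 31625/EI
Flexibility coefficient — unit upward force at Q: δ_{QQ} = L³/(3EI) = 682.8/EI.
With EI = 18000 kN·m²: δ_0 = 1.757 m and δ_{QQ} = 0.037933 m/kN.
Compatibility — the beam at Q must follow the support down by 0.003 m: δ_0 − R_Q·δ_{QQ} = 0.003, so R_Q = (1.757 − 0.003)/0.037933 = 46.24 kN.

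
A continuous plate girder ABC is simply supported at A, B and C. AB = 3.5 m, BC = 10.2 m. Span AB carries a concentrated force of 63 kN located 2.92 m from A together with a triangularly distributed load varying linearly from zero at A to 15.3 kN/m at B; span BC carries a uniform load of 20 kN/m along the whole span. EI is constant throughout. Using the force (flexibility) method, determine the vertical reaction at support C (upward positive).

Release continuity at B by inserting a hinge; the redundant is the internal moment M_B. The primary structure is two simply-supported spans AB and BC.
Rotations at B on the released spans (each span's end-slope, ×1/EI):
  span AB: point load 63 at a = 2.92: Pab(L + a)/(6LEI) = 32.62/EI
  span AB: triangular load, peak 15.3: w₀L³/(45EI) = 14.58/EI
  span BC: UDL 20: wL³/(24EI) = 884.3/EI
  relative rotation θ_0 = (47.2 + 884.3)/EI = 931.5/EI
A unit hogging moment at B produces rotation L₁/(3EI) + L₂/(3EI) = 4.567/EI.
Slope continuity at B: θ_0 = M_B·4.567/EI, so M_B = 931.5/4.567 = 204 kN·m (hogging).
Span BC, ΣM about C: R_B^{BC}·10.2 = 1040 + 204, so R_B^{BC} = 122 kN and R_C = 204 − 122 = 82 kN.

R_C = 82 kN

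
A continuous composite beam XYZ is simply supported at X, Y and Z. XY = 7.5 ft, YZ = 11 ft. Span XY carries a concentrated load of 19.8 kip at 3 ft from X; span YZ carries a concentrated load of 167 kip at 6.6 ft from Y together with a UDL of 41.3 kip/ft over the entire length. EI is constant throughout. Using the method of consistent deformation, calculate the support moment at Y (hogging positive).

M_Y = 565 kip·ft

Release continuity at Y by inserting a hinge; the redundant is the internal moment M_Y. The primary structure is two simply-supported spans XY and YZ.
Rotations at Y on the released spans (each span's end-slope, ×1/EI):
  span XY: point load 19.8 at a = 3: Pab(L + a)/(6LEI) = 62.37/EI
  span YZ: point load 167 at a = 6.6: Pab(L + b)/(6LEI) = 1132/EI
  span YZ: UDL 41.3: wL³/(24EI) = 2290/EI
  relative rotation θ_0 = (62.37 + 3422)/EI = 3484/EI
A unit hogging moment at Y produces rotation L₁/(3EI) + L₂/(3EI) = 6.167/EI.
Compatibility: M_Y·(L₁+L₂)/(3EI) = θ_0, giving M_Y = 565 kip·ft (hogging).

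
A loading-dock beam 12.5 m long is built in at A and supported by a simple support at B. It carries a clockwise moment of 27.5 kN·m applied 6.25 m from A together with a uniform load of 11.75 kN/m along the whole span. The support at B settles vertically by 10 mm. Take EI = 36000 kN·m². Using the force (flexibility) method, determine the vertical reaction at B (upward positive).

Release the roller at B. Primary structure: cantilever fixed at A.
Free-end deflection of the primary structure under the applied loading (downward +):
  clockwise couple 27.5 at a = 6.25: M₀a(2L − a)/(2EI) = 1611/EI
  UDL 11.75: wL⁴/(8EI) = 35858/EI
  δ_0 = 37469/EI
Flexibility coefficient — unit upward force at B: δ_{BB} = L³/(3EI) = 651/EI.
With EI = 36000 kN·m²: δ_0 = 1.0408 m and δ_{BB} = 0.018084 m/kN.
Compatibility — the beam at B must follow the support down by 0.01 m: δ_0 − R_B·δ_{BB} = 0.01, so R_B = (1.0408 − 0.01)/0.018084 = 57 kN.

R_B = 57 kN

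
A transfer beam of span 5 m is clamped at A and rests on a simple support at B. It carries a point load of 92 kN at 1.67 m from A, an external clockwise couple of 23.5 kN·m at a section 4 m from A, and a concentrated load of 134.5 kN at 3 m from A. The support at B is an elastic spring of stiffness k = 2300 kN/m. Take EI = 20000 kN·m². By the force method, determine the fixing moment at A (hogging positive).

M_A = 255.7 kN·m

Take the reaction at B as the redundant and release it; the primary structure is a cantilever fixed at A.
Free-end deflection of the primary structure under the applied loading (downward +):
  point load 92 at a = 1.67: Pa²(3L − a)/(6EI) = 570/EI
  clockwise couple 23.5 at a = 4: M₀a(2L − a)/(2EI) = 282/EI
  point load 134.5 at a = 3: Pa²(3L − a)/(6EI) = 2421/EI
  δ_0 = 3273/EI
Tip deflection under a unit load at B: L³/(3EI) = 41.67/EI.
With EI = 20000 kN·m²: δ_0 = 0.16365 m and δ_{BB} = 0.002083 m/kN.
Compatibility — the spring shortens by R_B/k under the reaction it provides: δ_0 − R_B·δ_{BB} = R_B/k. With 1/k = 0.000435 m/kN, R_B = δ_0 / (δ_{BB} + 1/k) = 0.16365 / (0.002083 + 0.000435) = 64.99 kN.
Moment equilibrium about A: M_A = Σ(load moments about A) − R_B·L = 580.6 − 64.99×5 = 255.7 kN·m.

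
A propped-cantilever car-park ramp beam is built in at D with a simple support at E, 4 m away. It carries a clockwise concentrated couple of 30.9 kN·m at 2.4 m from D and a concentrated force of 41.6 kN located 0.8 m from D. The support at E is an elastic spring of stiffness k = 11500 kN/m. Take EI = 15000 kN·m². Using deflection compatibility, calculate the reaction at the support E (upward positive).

Remove the prop at E; the released (primary) structure is a cantilever built in at D.
Downward deflection at the released point E due to the loads:
  clockwise couple 30.9 at a = 2.4: M₀a(2L − a)/(2EI) = 207.6/EI
  point load 41.6 at a = 0.8: Pa²(3L − a)/(6EI) = 49.7/EI
  δ_0 = 257.3/EI
Tip deflection under a unit load at E: L³/(3EI) = 21.33/EI.
With EI = 15000 kN·m²: δ_0 = 0.017156 m and δ_{EE} = 0.001422 m/kN.
Compatibility — the spring shortens by R_E/k under the reaction it provides: δ_0 − R_E·δ_{EE} = R_E/k. With 1/k = 0.000087 m/kN, R_E = δ_0 / (δ_{EE} + 1/k) = 0.017156 / (0.001422 + 0.000087) = 11.37 kN.

R_E = 11.37 kN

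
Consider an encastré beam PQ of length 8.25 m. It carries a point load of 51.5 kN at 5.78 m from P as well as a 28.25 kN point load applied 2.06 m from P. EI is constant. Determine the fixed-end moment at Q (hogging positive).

M_Q = 73.34 kN·m

Release both end moments; the primary structure is a simply-supported span PQ with redundants M_P and M_Q.
On the primary (simply-supported) span, the end slopes from the loading are:
  at P: point load 51.5 at a = 5.78: Pab(L + b)/(6LEI) = 159.2/EI
  at Q: point load 51.5 at a = 5.78: Pab(L + a)/(6LEI) = 208.4/EI
  at P: point load 28.25 at a = 2.06: Pab(L + b)/(6LEI) = 105.1/EI
  at Q: point load 28.25 at a = 2.06: Pab(L + a)/(6LEI) = 75.03/EI
  θ_P0 = 264.3/EI,  θ_Q0 = 283.4/EI
Flexibility coefficients: a unit moment at one end gives L/(3EI) there and L/(6EI) at the far end, so f₁₁ = f₂₂ = 2.75/EI and f₁₂ = f₂₁ = 1.375/EI.
Compatibility — zero rotation at each built-in end:
  2.75 M_P + 1.375 M_Q = 264.3
  1.375 M_P + 2.75 M_Q = 283.4
Solving the pair gives M_P = 59.44 kN·m and M_Q = 73.34 kN·m (hogging).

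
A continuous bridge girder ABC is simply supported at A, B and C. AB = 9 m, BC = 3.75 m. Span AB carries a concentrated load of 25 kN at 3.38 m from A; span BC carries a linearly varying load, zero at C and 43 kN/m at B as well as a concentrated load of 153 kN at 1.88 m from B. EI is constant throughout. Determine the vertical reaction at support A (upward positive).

Insert a hinge at B; M_B is the redundant, and each span becomes simply supported.
Rotations at B on the released spans (each span's end-slope, ×1/EI):
  span AB: point load 25 at a = 3.38: Pab(L + a)/(6LEI) = 108.9/EI
  span BC: triangular load, peak 43: w₀L³/(45EI) = 50.39/EI
  span BC: point load 153 at a = 1.88: Pab(L + b)/(6LEI) = 134.4/EI
  relative rotation θ_0 = (108.9 + 184.7)/EI = 293.6/EI
A unit hogging moment at B produces rotation L₁/(3EI) + L₂/(3EI) = 4.25/EI.
Slope continuity at B: θ_0 = M_B·4.25/EI, so M_B = 293.6/4.25 = 69.09 kN·m (hogging).
Span AB, ΣM about A with M_B applied at B: R_B^{AB}·9 = 84.5 + 69.09, so R_B^{AB} = 17.07 kN and R_A = 25 − 17.07 = 7.935 kN.

R_A = 7.935 kN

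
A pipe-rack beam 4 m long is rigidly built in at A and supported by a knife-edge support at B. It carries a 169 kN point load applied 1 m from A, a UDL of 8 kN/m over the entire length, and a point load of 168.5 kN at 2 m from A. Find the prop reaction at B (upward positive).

Remove the prop at B; the released (primary) structure is a cantilever built in at A.
Free-end deflection of the primary structure under the applied loading (downward +):
  point load 169 at a = 1: Pa²(3L − a)/(6EI) = 309.8/EI
  UDL 8: wL⁴/(8EI) = 256/EI
  point load 168.5 at a = 2: Pa²(3L − a)/(6EI) = 1123/EI
  δ_0 = 1689/EI
Flexibility coefficient — unit upward force at B: δ_{BB} = L³/(3EI) = 21.33/EI.
Compatibility at B: δ_0 − R_B·δ_{BB} = 0, so R_B = 1689/21.33 = 79.18 kN.

R_B = 79.18 kN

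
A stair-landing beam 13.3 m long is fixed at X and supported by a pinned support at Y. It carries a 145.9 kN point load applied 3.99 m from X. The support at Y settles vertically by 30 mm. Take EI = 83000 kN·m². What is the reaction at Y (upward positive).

Remove the prop at Y; the released (primary) structure is a cantilever built in at X.
Free-end deflection of the primary structure under the applied loading (downward +):
  point load 145.9 at a = 3.99: Pa²(3L − a)/(6EI) = 13902/EI
Tip deflection under a unit load at Y: L³/(3EI) = 784.2/EI.
With EI = 83000 kN·m²: δ_0 = 0.16749 m and δ_{YY} = 0.009448 m/kN.
Compatibility — the beam at Y must follow the support down by 0.03 m: δ_0 − R_Y·δ_{YY} = 0.03, so R_Y = (0.16749 − 0.03)/0.009448 = 14.55 kN.

R_Y = 14.55 kN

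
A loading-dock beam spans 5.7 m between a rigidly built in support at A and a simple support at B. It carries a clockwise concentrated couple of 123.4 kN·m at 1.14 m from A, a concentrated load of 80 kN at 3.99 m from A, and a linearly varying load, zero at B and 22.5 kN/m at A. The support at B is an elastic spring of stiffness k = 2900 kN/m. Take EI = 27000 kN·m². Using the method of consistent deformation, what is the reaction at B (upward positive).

Take the reaction at B as the redundant and release it; the primary structure is a cantilever fixed at A.
Free-end deflection of the primary structure under the applied loading (downward +):
  clockwise couple 123.4 at a = 1.14: M₀a(2L − a)/(2EI) = 721.7/EI
  point load 80 at a = 3.99: Pa²(3L − a)/(6EI) = 2783/EI
  triangular load, peak 22.5 at the fixed end: w₀L⁴/(30EI) = 791.7/EI
  δ_0 = 4296/EI
Flexibility coefficient — unit upward force at B: δ_{BB} = L³/(3EI) = 61.73/EI.
With EI = 27000 kN·m²: δ_0 = 0.15912 m and δ_{BB} = 0.002286 m/kN.
Compatibility — the spring shortens by R_B/k under the reaction it provides: δ_0 − R_B·δ_{BB} = R_B/k. With 1/k = 0.000345 m/kN, R_B = δ_0 / (δ_{BB} + 1/k) = 0.15912 / (0.002286 + 0.000345) = 60.47 kN.

R_B = 60.47 kN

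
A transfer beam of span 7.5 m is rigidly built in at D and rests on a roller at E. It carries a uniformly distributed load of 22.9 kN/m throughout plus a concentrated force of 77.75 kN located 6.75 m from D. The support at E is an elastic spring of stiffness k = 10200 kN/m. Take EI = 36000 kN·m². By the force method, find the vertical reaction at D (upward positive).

Remove the prop at E; the released (primary) structure is a cantilever built in at D.
Primary-structure tip deflection at E by superposition:
  UDL 22.9: wL⁴/(8EI) = 9057/EI
  point load 77.75 at a = 6.75: Pa²(3L − a)/(6EI) = 9299/EI
  δ_0 = 18356/EI
Tip deflection under a unit load at E: L³/(3EI) = 140.6/EI.
With EI = 36000 kN·m²: δ_0 = 0.50989 m and δ_{EE} = 0.003906 m/kN.
Compatibility — the spring shortens by R_E/k under the reaction it provides: δ_0 − R_E·δ_{EE} = R_E/k. With 1/k = 0.000098 m/kN, R_E = δ_0 / (δ_{EE} + 1/k) = 0.50989 / (0.003906 + 0.000098) = 127.3 kN.
Vertical equilibrium: R_D = ΣP − R_E = 249.5 − 127.3 = 122.2 kN.

R_D = 122.2 kN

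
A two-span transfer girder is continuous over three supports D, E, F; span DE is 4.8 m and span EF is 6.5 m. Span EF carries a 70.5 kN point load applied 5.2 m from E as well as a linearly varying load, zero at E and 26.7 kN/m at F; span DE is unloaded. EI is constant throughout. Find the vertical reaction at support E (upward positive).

R_E = 65.9 kN

Insert a hinge at E; M_E is the redundant, and each span becomes simply supported.
Discontinuity in slope at E on the released structure — sum the simple-span end rotations:
  span EF: point load 70.5 at a = 5.2: Pab(L + b)/(6LEI) = 95.32/EI
  span EF: triangular load, peak 26.7: 7w₀L³/(360EI) = 142.6/EI
  relative rotation θ_0 = (0 + 237.9)/EI = 237.9/EI
A unit hogging moment at E produces rotation L₁/(3EI) + L₂/(3EI) = 3.767/EI.
Compatibility: M_E·(L₁+L₂)/(3EI) = θ_0, giving M_E = 63.16 kN·m (hogging).
Span DE, ΣM about D with M_E applied at E: R_E^{DE}·4.8 = 0 + 63.16, so R_E^{DE} = 13.16 kN and R_D = 0 − 13.16 = -13.16 kN.
Span EF, ΣM about F: R_E^{EF}·6.5 = 279.7 + 63.16, so R_E^{EF} = 52.74 kN and R_F = 157.3 − 52.74 = 104.5 kN.
R_E = 13.16 + 52.74 = 65.9 kN.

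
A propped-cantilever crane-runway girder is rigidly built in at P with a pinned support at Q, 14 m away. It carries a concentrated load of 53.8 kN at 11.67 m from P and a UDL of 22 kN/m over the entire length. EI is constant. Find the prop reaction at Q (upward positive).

Take the reaction at Q as the redundant and release it; the primary structure is a cantilever fixed at P.
Free-end deflection of the primary structure under the applied loading (downward +):
  point load 53.8 at a = 11.67: Pa²(3L − a)/(6EI) = 37038/EI
  UDL 22: wL⁴/(8EI) = 105644/EI
  δ_0 = 142682/EI
Flexibility coefficient — unit upward force at Q: δ_{QQ} = L³/(3EI) = 914.7/EI.
The prop prevents deflection at Q: R_Q = δ_0/δ_{QQ} = 142682/914.7 = 156 kN.

R_Q = 156 kN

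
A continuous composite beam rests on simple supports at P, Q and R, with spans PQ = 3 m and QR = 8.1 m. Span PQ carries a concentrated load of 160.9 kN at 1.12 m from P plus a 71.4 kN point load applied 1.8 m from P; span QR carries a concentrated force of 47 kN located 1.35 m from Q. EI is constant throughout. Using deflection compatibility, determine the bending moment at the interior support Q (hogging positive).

Insert a hinge at Q; M_Q is the redundant, and each span becomes simply supported.
Rotations at Q on the released spans (each span's end-slope, ×1/EI):
  span PQ: point load 160.9 at a = 1.12: Pab(L + a)/(6LEI) = 77.55/EI
  span PQ: point load 71.4 at a = 1.8: Pab(L + a)/(6LEI) = 41.13/EI
  span QR: point load 47 at a = 1.35: Pab(L + b)/(6LEI) = 130.9/EI
  relative rotation θ_0 = (118.7 + 130.9)/EI = 249.5/EI
A unit hogging moment at Q produces rotation L₁/(3EI) + L₂/(3EI) = 3.7/EI.
Slope continuity at Q: θ_0 = M_Q·3.7/EI, so M_Q = 249.5/3.7 = 67.44 kN·m (hogging).

M_Q = 67.44 kN·m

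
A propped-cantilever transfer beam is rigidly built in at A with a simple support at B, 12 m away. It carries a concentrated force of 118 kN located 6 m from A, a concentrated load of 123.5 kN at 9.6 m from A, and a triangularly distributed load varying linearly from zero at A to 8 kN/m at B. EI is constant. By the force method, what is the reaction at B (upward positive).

Take the reaction at B as the redundant and release it; the primary structure is a cantilever fixed at A.
Downward deflection at the released point B due to the loads:
  point load 118 at a = 6: Pa²(3L − a)/(6EI) = 21240/EI
  point load 123.5 at a = 9.6: Pa²(3L − a)/(6EI) = 50080/EI
  triangular load, peak 8 at the free end: 11w₀L⁴/(120EI) = 15206/EI
  δ_0 = 86526/EI
Tip deflection under a unit load at B: L³/(3EI) = 576/EI.
The prop prevents deflection at B: R_B = δ_0/δ_{BB} = 86526/576 = 150.2 kN.

R_B = 150.2 kN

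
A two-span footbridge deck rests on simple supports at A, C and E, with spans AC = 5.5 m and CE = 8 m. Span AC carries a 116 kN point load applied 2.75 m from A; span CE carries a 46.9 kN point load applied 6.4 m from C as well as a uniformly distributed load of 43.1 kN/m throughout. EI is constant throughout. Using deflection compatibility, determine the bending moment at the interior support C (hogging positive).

M_C = 274.4 kN·m

Take M_C as the redundant. Released structure: two simple spans AC and CE with a hinge at C.
Rotations at C on the released spans (each span's end-slope, ×1/EI):
  span AC: point load 116 at a = 2.75: Pab(L + a)/(6LEI) = 219.3/EI
  span CE: point load 46.9 at a = 6.4: Pab(L + b)/(6LEI) = 96.05/EI
  span CE: UDL 43.1: wL³/(24EI) = 919.5/EI
  relative rotation θ_0 = (219.3 + 1016)/EI = 1235/EI
A unit hogging moment at C produces rotation L₁/(3EI) + L₂/(3EI) = 4.5/EI.
Compatibility: M_C·(L₁+L₂)/(3EI) = θ_0, giving M_C = 274.4 kN·m (hogging).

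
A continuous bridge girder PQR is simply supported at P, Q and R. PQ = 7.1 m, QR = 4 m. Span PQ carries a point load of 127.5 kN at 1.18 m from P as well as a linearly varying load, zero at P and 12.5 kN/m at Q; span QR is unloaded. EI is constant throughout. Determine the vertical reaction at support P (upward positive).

Insert a hinge at Q; M_Q is the redundant, and each span becomes simply supported.
Rotations at Q on the released spans (each span's end-slope, ×1/EI):
  span PQ: point load 127.5 at a = 1.18: Pab(L + a)/(6LEI) = 173.1/EI
  span PQ: triangular load, peak 12.5: w₀L³/(45EI) = 99.42/EI
  relative rotation θ_0 = (272.5 + 0)/EI = 272.5/EI
A unit hogging moment at Q produces rotation L₁/(3EI) + L₂/(3EI) = 3.7/EI.
Slope continuity at Q: θ_0 = M_Q·3.7/EI, so M_Q = 272.5/3.7 = 73.66 kN·m (hogging).
Span PQ, ΣM about P with M_Q applied at Q: R_Q^{PQ}·7.1 = 360.5 + 73.66, so R_Q^{PQ} = 61.15 kN and R_P = 171.9 − 61.15 = 110.7 kN.

R_P = 110.7 kN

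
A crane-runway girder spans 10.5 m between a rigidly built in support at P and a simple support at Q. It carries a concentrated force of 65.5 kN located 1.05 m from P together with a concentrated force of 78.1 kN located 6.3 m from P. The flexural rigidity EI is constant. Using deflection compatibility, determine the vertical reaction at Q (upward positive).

R_Q = 34.69 kN

Release the roller at Q. Primary structure: cantilever fixed at P.
Downward deflection at the released point Q due to the loads:
  point load 65.5 at a = 1.05: Pa²(3L − a)/(6EI) = 366.5/EI
  point load 78.1 at a = 6.3: Pa²(3L − a)/(6EI) = 13019/EI
  δ_0 = 13386/EI
Tip deflection under a unit load at Q: L³/(3EI) = 385.9/EI.
Compatibility at Q: δ_0 − R_Q·δ_{QQ} = 0, so R_Q = 13386/385.9 = 34.69 kN.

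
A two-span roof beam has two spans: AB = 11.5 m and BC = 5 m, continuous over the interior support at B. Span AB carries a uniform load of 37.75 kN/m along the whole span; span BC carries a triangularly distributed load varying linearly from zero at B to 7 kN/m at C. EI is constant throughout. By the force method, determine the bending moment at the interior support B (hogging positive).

M_B = 438 kN·m

Insert a hinge at B; M_B is the redundant, and each span becomes simply supported.
End slopes at the hinge B, treating each span as simply supported:
  span AB: UDL 37.75: wL³/(24EI) = 2392/EI
  span BC: triangular load, peak 7: 7w₀L³/(360EI) = 17.01/EI
  relative rotation θ_0 = (2392 + 17.01)/EI = 2409/EI
A unit hogging moment at B produces rotation L₁/(3EI) + L₂/(3EI) = 5.5/EI.
Slope continuity at B: θ_0 = M_B·5.5/EI, so M_B = 2409/5.5 = 438 kN·m (hogging).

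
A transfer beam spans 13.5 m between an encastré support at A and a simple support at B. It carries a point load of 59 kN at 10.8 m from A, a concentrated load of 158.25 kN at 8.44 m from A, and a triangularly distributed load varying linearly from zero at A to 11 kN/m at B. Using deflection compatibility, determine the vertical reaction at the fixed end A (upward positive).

R_A = 135.7 kN

Take the reaction at B as the redundant and release it; the primary structure is a cantilever fixed at A.
Primary-structure tip deflection at B by superposition:
  point load 59 at a = 10.8: Pa²(3L − a)/(6EI) = 34065/EI
  point load 158.25 at a = 8.44: Pa²(3L − a)/(6EI) = 60234/EI
  triangular load, peak 11 at the free end: 11w₀L⁴/(120EI) = 33492/EI
  δ_0 = 127790/EI
Tip deflection under a unit load at B: L³/(3EI) = 820.1/EI.
Compatibility at B: δ_0 − R_B·δ_{BB} = 0, so R_B = 127790/820.1 = 155.8 kN.
Vertical equilibrium: R_A = ΣP − R_B = 291.5 − 155.8 = 135.7 kN.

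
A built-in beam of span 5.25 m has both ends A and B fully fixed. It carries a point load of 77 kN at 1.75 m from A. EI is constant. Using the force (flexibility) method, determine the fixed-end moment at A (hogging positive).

Release both end moments; the primary structure is a simply-supported span AB with redundants M_A and M_B.
Simple-span end rotations at A and B under the given loads:
  at A: point load 77 at a = 1.75: Pab(L + b)/(6LEI) = 131/EI
  at B: point load 77 at a = 1.75: Pab(L + a)/(6LEI) = 104.8/EI
  θ_A0 = 131/EI,  θ_B0 = 104.8/EI
Flexibility coefficients: a unit moment at one end gives L/(3EI) there and L/(6EI) at the far end, so f₁₁ = f₂₂ = 1.75/EI and f₁₂ = f₂₁ = 0.875/EI.
Compatibility — zero rotation at each built-in end:
  1.75 M_A + 0.875 M_B = 131
  0.875 M_A + 1.75 M_B = 104.8
Solving the pair gives M_A = 59.89 kN·m and M_B = 29.94 kN·m (hogging).

M_A = 59.89 kN·m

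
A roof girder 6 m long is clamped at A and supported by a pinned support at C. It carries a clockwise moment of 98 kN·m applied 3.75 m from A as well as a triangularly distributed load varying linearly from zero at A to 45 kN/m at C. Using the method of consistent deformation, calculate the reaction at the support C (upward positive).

Remove the prop at C; the released (primary) structure is a cantilever built in at A.
Primary-structure tip deflection at C by superposition:
  clockwise couple 98 at a = 3.75: M₀a(2L − a)/(2EI) = 1516/EI
  triangular load, peak 45 at the free end: 11w₀L⁴/(120EI) = 5346/EI
  δ_0 = 6862/EI
Tip deflection under a unit load at C: L³/(3EI) = 72/EI.
Compatibility at C: δ_0 − R_C·δ_{CC} = 0, so R_C = 6862/72 = 95.3 kN.

R_C = 95.3 kN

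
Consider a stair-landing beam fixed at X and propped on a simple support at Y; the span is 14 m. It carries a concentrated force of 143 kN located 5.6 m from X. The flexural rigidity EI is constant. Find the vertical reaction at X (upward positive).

R_X = 113.3 kN

Release the roller at Y. Primary structure: cantilever fixed at X.
Downward deflection at the released point Y due to the loads:
  point load 143 at a = 5.6: Pa²(3L − a)/(6EI) = 27206/EI
Tip deflection under a unit load at Y: L³/(3EI) = 914.7/EI.
The prop prevents deflection at Y: R_Y = δ_0/δ_{YY} = 27206/914.7 = 29.74 kN.
Vertical equilibrium: R_X = ΣP − R_Y = 143 − 29.74 = 113.3 kN.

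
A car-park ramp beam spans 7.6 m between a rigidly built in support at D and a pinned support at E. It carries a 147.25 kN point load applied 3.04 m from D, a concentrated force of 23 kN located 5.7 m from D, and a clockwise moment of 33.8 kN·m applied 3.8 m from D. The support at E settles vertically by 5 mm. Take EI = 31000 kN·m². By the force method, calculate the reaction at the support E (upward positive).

Remove the prop at E; the released (primary) structure is a cantilever built in at D.
Downward deflection at the released point E due to the loads:
  point load 147.25 at a = 3.04: Pa²(3L − a)/(6EI) = 4482/EI
  point load 23 at a = 5.7: Pa²(3L − a)/(6EI) = 2130/EI
  clockwise couple 33.8 at a = 3.8: M₀a(2L − a)/(2EI) = 732.1/EI
  δ_0 = 7343/EI
Tip deflection under a unit load at E: L³/(3EI) = 146.3/EI.
With EI = 31000 kN·m²: δ_0 = 0.23689 m and δ_{EE} = 0.00472 m/kN.
Compatibility — the beam at E must follow the support down by 0.005 m: δ_0 − R_E·δ_{EE} = 0.005, so R_E = (0.23689 − 0.005)/0.00472 = 49.13 kN.

R_E = 49.13 kN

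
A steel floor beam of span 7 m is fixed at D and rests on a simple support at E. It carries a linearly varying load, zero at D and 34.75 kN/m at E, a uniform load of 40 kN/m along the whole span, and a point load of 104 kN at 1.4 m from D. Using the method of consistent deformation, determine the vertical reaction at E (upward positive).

Choose R_E as the redundant. The primary structure is the cantilever fixed at D.
Free-end deflection of the primary structure under the applied loading (downward +):
  triangular load, peak 34.75 at the free end: 11w₀L⁴/(120EI) = 7648/EI
  UDL 40: wL⁴/(8EI) = 12005/EI
  point load 104 at a = 1.4: Pa²(3L − a)/(6EI) = 665.9/EI
  δ_0 = 20319/EI
Flexibility coefficient — unit upward force at E: δ_{EE} = L³/(3EI) = 114.3/EI.
Compatibility at E: δ_0 − R_E·δ_{EE} = 0, so R_E = 20319/114.3 = 177.7 kN.

R_E = 177.7 kN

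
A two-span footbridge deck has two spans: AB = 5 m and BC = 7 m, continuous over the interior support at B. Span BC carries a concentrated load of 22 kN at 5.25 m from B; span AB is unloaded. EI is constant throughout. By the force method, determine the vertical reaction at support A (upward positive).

Release continuity at B by inserting a hinge; the redundant is the internal moment M_B. The primary structure is two simply-supported spans AB and BC.
Discontinuity in slope at B on the released structure — sum the simple-span end rotations:
  span BC: point load 22 at a = 5.25: Pab(L + b)/(6LEI) = 42.11/EI
  relative rotation θ_0 = (0 + 42.11)/EI = 42.11/EI
A unit hogging moment at B produces rotation L₁/(3EI) + L₂/(3EI) = 4/EI.
Compatibility: M_B·(L₁+L₂)/(3EI) = θ_0, giving M_B = 10.53 kN·m (hogging).
Span AB, ΣM about A with M_B applied at B: R_B^{AB}·5 = 0 + 10.53, so R_B^{AB} = 2.105 kN and R_A = 0 − 2.105 = -2.105 kN.

R_A = -2.105 kN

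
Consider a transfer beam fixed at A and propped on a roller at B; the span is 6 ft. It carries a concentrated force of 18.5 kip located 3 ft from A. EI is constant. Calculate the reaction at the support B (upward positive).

Take the reaction at B as the redundant and release it; the primary structure is a cantilever fixed at A.
Downward deflection at the released point B due to the loads:
  point load 18.5 at a = 3: Pa²(3L − a)/(6EI) = 416.2/EI
Tip deflection under a unit load at B: L³/(3EI) = 72/EI.
Compatibility at B: δ_0 − R_B·δ_{BB} = 0, so R_B = 416.2/72 = 5.781 kip.

R_B = 5.781 kip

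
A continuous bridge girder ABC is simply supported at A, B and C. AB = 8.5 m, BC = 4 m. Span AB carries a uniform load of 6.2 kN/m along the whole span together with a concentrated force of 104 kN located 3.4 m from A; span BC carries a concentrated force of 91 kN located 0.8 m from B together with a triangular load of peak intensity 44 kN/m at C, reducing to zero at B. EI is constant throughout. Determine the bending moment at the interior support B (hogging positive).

M_B = 169 kN·m

Release continuity at B by inserting a hinge; the redundant is the internal moment M_B. The primary structure is two simply-supported spans AB and BC.
End slopes at the hinge B, treating each span as simply supported:
  span AB: UDL 6.2: wL³/(24EI) = 158.6/EI
  span AB: point load 104 at a = 3.4: Pab(L + a)/(6LEI) = 420.8/EI
  span BC: point load 91 at a = 0.8: Pab(L + b)/(6LEI) = 69.89/EI
  span BC: triangular load, peak 44: 7w₀L³/(360EI) = 54.76/EI
  relative rotation θ_0 = (579.4 + 124.6)/EI = 704.1/EI
A unit hogging moment at B produces rotation L₁/(3EI) + L₂/(3EI) = 4.167/EI.
Compatibility: M_B·(L₁+L₂)/(3EI) = θ_0, giving M_B = 169 kN·m (hogging).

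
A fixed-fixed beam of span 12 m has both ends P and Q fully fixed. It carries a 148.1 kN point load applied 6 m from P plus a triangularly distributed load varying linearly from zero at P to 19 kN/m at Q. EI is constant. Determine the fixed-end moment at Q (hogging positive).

M_Q = 358.9 kN·m

Release both end moments; the primary structure is a simply-supported span PQ with redundants M_P and M_Q.
Simple-span end rotations at P and Q under the given loads:
  at P: point load 148.1 at a = 6: Pab(L + b)/(6LEI) = 1333/EI
  at Q: point load 148.1 at a = 6: Pab(L + a)/(6LEI) = 1333/EI
  at P: triangular load, peak 19: 7w₀L³/(360EI) = 638.4/EI
  at Q: triangular load, peak 19: w₀L³/(45EI) = 729.6/EI
  θ_P0 = 1971/EI,  θ_Q0 = 2062/EI
Flexibility coefficients: a unit moment at one end gives L/(3EI) there and L/(6EI) at the far end, so f₁₁ = f₂₂ = 4/EI and f₁₂ = f₂₁ = 2/EI.
Compatibility — zero rotation at each built-in end:
  4 M_P + 2 M_Q = 1971
  2 M_P + 4 M_Q = 2062
Solving the pair gives M_P = 313.4 kN·m and M_Q = 358.9 kN·m (hogging).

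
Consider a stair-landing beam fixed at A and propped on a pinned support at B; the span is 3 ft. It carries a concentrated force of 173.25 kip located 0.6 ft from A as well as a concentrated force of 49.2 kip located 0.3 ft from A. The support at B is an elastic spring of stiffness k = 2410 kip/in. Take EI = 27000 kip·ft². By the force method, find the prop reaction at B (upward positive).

R_B = 9.437 kip

Release the roller at B. Primary structure: cantilever fixed at A.
Deflection at B on the released cantilever, summing each load's contribution:
  point load 173.25 at a = 0.6: Pa²(3L − a)/(6EI) = 87.32/EI
  point load 49.2 at a = 0.3: Pa²(3L − a)/(6EI) = 6.421/EI
  δ_0 = 93.74/EI
Tip deflection under a unit load at B: L³/(3EI) = 9/EI.
With EI = 27000 kip·ft²: δ_0 = 0.003472 ft and δ_{BB} = 0.000333 ft/kip.
Compatibility — the spring shortens by R_B/k under the reaction it provides: δ_0 − R_B·δ_{BB} = R_B/k. With 1/k = 1/(2410×12) ft/kip = 0.000035 ft/kip, R_B = δ_0 / (δ_{BB} + 1/k) = 0.003472 / (0.000333 + 0.000035) = 9.437 kip.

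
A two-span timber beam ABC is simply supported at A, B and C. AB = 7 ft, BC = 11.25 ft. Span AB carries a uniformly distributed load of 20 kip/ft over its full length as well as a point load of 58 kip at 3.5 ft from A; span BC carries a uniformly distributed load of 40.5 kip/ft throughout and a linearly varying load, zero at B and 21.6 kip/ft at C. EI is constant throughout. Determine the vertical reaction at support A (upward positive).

R_A = 17.65 kip

Insert a hinge at B; M_B is the redundant, and each span becomes simply supported.
Discontinuity in slope at B on the released structure — sum the simple-span end rotations:
  span AB: UDL 20: wL³/(24EI) = 285.8/EI
  span AB: point load 58 at a = 3.5: Pab(L + a)/(6LEI) = 177.6/EI
  span BC: UDL 40.5: wL³/(24EI) = 2403/EI
  span BC: triangular load, peak 21.6: 7w₀L³/(360EI) = 598/EI
  relative rotation θ_0 = (463.5 + 3001)/EI = 3464/EI
A unit hogging moment at B produces rotation L₁/(3EI) + L₂/(3EI) = 6.083/EI.
Slope continuity at B: θ_0 = M_B·6.083/EI, so M_B = 3464/6.083 = 569.5 kip·ft (hogging).
Span AB, ΣM about A with M_B applied at B: R_B^{AB}·7 = 693 + 569.5, so R_B^{AB} = 180.4 kip and R_A = 198 − 180.4 = 17.65 kip.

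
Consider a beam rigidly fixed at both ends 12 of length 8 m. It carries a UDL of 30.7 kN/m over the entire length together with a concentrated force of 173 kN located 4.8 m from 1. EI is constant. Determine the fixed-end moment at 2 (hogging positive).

Release both end moments; the primary structure is a simply-supported span 12 with redundants M_1 and M_2.
On the primary (simply-supported) span, the end slopes from the loading are:
  at 1: UDL 30.7: wL³/(24EI) = 654.9/EI
  at 2: UDL 30.7: wL³/(24EI) = 654.9/EI
  at 1: point load 173 at a = 4.8: Pab(L + b)/(6LEI) = 620/EI
  at 2: point load 173 at a = 4.8: Pab(L + a)/(6LEI) = 708.6/EI
  θ_10 = 1275/EI,  θ_20 = 1364/EI
Flexibility coefficients: a unit moment at one end gives L/(3EI) there and L/(6EI) at the far end, so f₁₁ = f₂₂ = 2.667/EI and f₁₂ = f₂₁ = 1.333/EI.
Compatibility — zero rotation at each built-in end:
  2.667 M_1 + 1.333 M_2 = 1275
  1.333 M_1 + 2.667 M_2 = 1364
Solving the pair gives M_1 = 296.6 kN·m and M_2 = 363 kN·m (hogging).

M_2 = 363 kN·m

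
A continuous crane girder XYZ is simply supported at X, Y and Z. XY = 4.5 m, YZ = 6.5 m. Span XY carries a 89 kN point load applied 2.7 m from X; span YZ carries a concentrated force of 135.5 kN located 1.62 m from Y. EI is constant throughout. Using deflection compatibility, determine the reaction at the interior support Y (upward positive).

R_Y = 199 kN

Insert a hinge at Y; M_Y is the redundant, and each span becomes simply supported.
End slopes at the hinge Y, treating each span as simply supported:
  span XY: point load 89 at a = 2.7: Pab(L + a)/(6LEI) = 115.3/EI
  span YZ: point load 135.5 at a = 1.62: Pab(L + b)/(6LEI) = 312.6/EI
  relative rotation θ_0 = (115.3 + 312.6)/EI = 427.9/EI
A unit hogging moment at Y produces rotation L₁/(3EI) + L₂/(3EI) = 3.667/EI.
Compatibility: M_Y·(L₁+L₂)/(3EI) = θ_0, giving M_Y = 116.7 kN·m (hogging).
Span XY, ΣM about X with M_Y applied at Y: R_Y^{XY}·4.5 = 240.3 + 116.7, so R_Y^{XY} = 79.33 kN and R_X = 89 − 79.33 = 9.666 kN.
Span YZ, ΣM about Z: R_Y^{YZ}·6.5 = 661.2 + 116.7, so R_Y^{YZ} = 119.7 kN and R_Z = 135.5 − 119.7 = 15.82 kN.
R_Y = 79.33 + 119.7 = 199 kN.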